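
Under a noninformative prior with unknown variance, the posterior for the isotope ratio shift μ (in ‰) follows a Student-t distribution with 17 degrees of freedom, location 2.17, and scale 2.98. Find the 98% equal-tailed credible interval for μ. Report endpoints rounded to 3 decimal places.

The t_17 distribution is symmetric; the 98% interval is 2.17 ± t·2.98 with t_{0.99,17} = 2.567.
Half-width: 2.567 × 2.98 = 7.649.
2.17 − 7.649 = -5.479; 2.17 + 7.649 = 9.819.

[-5.479, 9.819]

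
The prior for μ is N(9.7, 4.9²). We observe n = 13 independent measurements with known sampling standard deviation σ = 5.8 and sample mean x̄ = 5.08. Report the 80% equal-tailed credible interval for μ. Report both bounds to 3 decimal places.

Posterior precision = 1/4.9² + 13/5.8² = 0.0416 + 0.3864 = 0.4281, so posterior SD = 1.5284.
Posterior mean = (9.7/4.9² + 13·5.08/5.8²) / 0.4281 = 5.5295.
Interval: 5.5295 ± 1.282 × 1.5284 → [3.571, 7.488].

[3.571, 7.488]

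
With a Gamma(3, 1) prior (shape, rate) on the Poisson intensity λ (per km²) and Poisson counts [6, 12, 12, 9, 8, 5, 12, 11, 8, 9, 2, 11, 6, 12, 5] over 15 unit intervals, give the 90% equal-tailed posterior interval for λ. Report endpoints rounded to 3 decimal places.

Posterior: Gamma(3+128, 1+15) = Gamma(131, 16) (shape, rate).
Equal-tailed 90% interval: Gamma(131, 16) quantiles at 0.05 and 0.95.
Posterior mean ≈ 8.188, SD ≈ 0.715; a Normal approximation gives roughly [7.011, 9.364].
Exact: lower = 7.047; upper = 9.399.

[7.047, 9.399]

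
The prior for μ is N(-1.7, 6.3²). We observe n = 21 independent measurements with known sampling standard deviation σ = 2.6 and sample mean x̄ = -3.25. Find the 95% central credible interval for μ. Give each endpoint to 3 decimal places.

[-4.345, -2.130]

Posterior precision = 1/6.3² + 21/2.6² = 0.0252 + 3.1065 = 3.1317, so posterior SD = 0.5651.
Posterior mean = (-1.7/6.3² + 21·-3.25/2.6²) / 3.1317 = -3.2375.
Interval: -3.2375 ± 1.960 × 0.5651 → [-4.345, -2.130].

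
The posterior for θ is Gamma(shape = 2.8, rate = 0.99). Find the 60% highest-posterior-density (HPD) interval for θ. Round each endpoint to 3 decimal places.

[0.870, 3.286]

The posterior is unimodal and skewed, so the HPD interval has equal density at both endpoints and is the shortest 60% interval.
Solving f(0.870) = f(3.286) with F(3.286) − F(0.870) = 0.60 gives [0.870, 3.286].
For comparison, the equal-tailed interval is [1.402, 4.068]; the HPD is narrower and shifted toward the mode.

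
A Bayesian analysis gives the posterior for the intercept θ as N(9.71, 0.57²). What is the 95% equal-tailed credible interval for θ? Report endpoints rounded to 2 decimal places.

The posterior is symmetric, so the 95% equal-tailed interval is θ = 9.71 ± z·0.57 with z = 1.960.
Half-width: 1.960 × 0.57 = 1.12.
9.71 − 1.12 = 8.59; 9.71 + 1.12 = 10.83.

[8.59, 10.83]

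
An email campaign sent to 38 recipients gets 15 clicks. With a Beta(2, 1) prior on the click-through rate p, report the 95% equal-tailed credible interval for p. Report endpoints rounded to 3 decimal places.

[0.270, 0.567]

Posterior: Beta(2+15, 1+23) = Beta(17, 24).
Equal-tailed 95% interval: the 0.025 and 0.975 quantiles of Beta(17, 24).
Posterior mean ≈ 0.415, SD ≈ 0.076; a Normal approximation gives roughly [0.266, 0.564].
Exact: F⁻¹(0.025) = 0.270; F⁻¹(0.975) = 0.567.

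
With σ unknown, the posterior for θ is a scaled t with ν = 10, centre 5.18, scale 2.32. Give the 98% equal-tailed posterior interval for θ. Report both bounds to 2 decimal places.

[-1.23, 11.59]

The t_10 distribution is symmetric; the 98% interval is 5.18 ± t·2.32 with t_{0.99,10} = 2.764.
Half-width: 2.764 × 2.32 = 6.41.
5.18 − 6.41 = -1.23; 5.18 + 6.41 = 11.59.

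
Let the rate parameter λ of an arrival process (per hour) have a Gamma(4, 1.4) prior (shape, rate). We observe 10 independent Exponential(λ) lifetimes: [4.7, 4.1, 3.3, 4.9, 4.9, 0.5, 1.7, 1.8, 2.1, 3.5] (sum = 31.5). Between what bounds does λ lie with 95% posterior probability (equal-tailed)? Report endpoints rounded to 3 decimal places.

Posterior: Gamma(4+10, 1.4+31.5) = Gamma(14, 32.9) (shape, rate).
Equal-tailed 95% interval: Gamma(14, 32.9) quantiles at 0.025 and 0.975.
Posterior mean ≈ 0.426, SD ≈ 0.114; a Normal approximation gives roughly [0.203, 0.648].
Exact: lower = 0.233; upper = 0.676.

[0.233, 0.676]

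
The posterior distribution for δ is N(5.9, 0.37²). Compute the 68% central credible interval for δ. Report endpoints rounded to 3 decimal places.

The posterior is symmetric, so the 68% equal-tailed interval is δ = 5.9 ± z·0.37 with z = 0.994.
Half-width: 0.994 × 0.37 = 0.368.
5.9 − 0.368 = 5.532; 5.9 + 0.368 = 6.268.

[5.532, 6.268]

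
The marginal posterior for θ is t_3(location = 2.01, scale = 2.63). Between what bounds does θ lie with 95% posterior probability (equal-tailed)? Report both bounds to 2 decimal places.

The t_3 distribution is symmetric; the 95% interval is 2.01 ± t·2.63 with t_{0.975,3} = 3.182.
Half-width: 3.182 × 2.63 = 8.37.
2.01 − 8.37 = -6.36; 2.01 + 8.37 = 10.38.

[-6.36, 10.38]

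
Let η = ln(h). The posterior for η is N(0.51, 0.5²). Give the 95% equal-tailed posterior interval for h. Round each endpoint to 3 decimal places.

[0.625, 4.437]

On the log scale the 95% interval is 0.51 ± 1.960 × 0.5 = [-0.4700, 1.4900].
Exponentiate: [e^-0.4700, e^1.4900] = [0.625, 4.437].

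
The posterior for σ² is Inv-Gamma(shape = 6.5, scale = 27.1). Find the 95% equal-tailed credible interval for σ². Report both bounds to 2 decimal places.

[2.19, 10.82]

Inverse-Gamma(6.5, 27.1) quantiles: F⁻¹(0.025) and F⁻¹(0.975).
Equivalently, 1/σ² ~ Gamma(6.5, rate = 27.1); invert its 0.975 and 0.025 quantiles.
Posterior mean ≈ 4.93, SD ≈ 2.32; a Normal approximation gives roughly [0.37, 9.48].
Exact: lower = 2.19; upper = 10.82.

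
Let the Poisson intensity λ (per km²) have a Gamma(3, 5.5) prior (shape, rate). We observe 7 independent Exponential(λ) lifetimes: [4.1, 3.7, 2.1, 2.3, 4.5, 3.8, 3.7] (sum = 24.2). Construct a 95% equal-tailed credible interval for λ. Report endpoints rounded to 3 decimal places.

Posterior: Gamma(3+7, 5.5+24.2) = Gamma(10, 29.7) (shape, rate).
Equal-tailed 95% interval: Gamma(10, 29.7) quantiles at 0.025 and 0.975.
Posterior mean ≈ 0.337, SD ≈ 0.106; a Normal approximation gives roughly [0.128, 0.545].
Exact: lower = 0.161; upper = 0.575.

[0.161, 0.575]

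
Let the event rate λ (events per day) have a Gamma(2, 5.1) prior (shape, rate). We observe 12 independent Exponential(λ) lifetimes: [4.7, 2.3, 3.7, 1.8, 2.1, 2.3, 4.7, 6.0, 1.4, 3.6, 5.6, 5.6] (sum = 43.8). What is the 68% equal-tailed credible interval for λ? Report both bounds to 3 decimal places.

Posterior: Gamma(2+12, 5.1+43.8) = Gamma(14, 48.9) (shape, rate).
Equal-tailed 68% interval: Gamma(14, 48.9) quantiles at 0.16 and 0.84.
Posterior mean ≈ 0.286, SD ≈ 0.077; a Normal approximation gives roughly [0.210, 0.362].
Exact: lower = 0.211; upper = 0.361.

[0.211, 0.361]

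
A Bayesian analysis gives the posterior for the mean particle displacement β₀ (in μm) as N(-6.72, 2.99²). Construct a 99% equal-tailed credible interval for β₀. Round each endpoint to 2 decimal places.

The posterior is symmetric, so the 99% equal-tailed interval is β₀ = -6.72 ± z·2.99 with z = 2.576.
Half-width: 2.576 × 2.99 = 7.70.
-6.72 − 7.70 = -14.42; -6.72 + 7.70 = 0.98.

[-14.42, 0.98]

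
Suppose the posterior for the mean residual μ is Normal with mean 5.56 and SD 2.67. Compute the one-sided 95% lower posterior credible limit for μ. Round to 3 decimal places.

1.168

Need L with P(μ ≥ L) = 0.95: L = 5.56 − z_{0.05}·2.67.
z = 1.645; L = 5.56 − 1.645 × 2.67 = 1.168.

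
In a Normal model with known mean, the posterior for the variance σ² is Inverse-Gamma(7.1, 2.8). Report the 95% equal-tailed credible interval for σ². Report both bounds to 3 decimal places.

Inverse-Gamma(7.1, 2.8) quantiles: F⁻¹(0.025) and F⁻¹(0.975).
Equivalently, 1/σ² ~ Gamma(7.1, rate = 2.8); invert its 0.975 and 0.025 quantiles.
Posterior mean ≈ 0.459, SD ≈ 0.203; a Normal approximation gives roughly [0.061, 0.857].
Exact: lower = 0.212; upper = 0.973.

[0.212, 0.973]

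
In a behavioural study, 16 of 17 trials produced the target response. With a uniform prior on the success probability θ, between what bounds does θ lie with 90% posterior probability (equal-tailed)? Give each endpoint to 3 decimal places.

[0.762, 0.980]

Posterior: Beta(1+16, 1+1) = Beta(17, 2).
Equal-tailed 90% interval: the 0.05 and 0.95 quantiles of Beta(17, 2).
Posterior mean ≈ 0.895, SD ≈ 0.069; a Normal approximation gives roughly [0.782, 1.008].
Exact: F⁻¹(0.05) = 0.762; F⁻¹(0.95) = 0.980.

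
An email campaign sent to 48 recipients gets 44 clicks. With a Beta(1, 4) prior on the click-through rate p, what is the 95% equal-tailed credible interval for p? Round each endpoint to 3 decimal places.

[0.742, 0.931]

Posterior: Beta(1+44, 4+4) = Beta(45, 8).
Equal-tailed 95% interval: the 0.025 and 0.975 quantiles of Beta(45, 8).
Posterior mean ≈ 0.849, SD ≈ 0.049; a Normal approximation gives roughly [0.754, 0.945].
Exact: F⁻¹(0.025) = 0.742; F⁻¹(0.975) = 0.931.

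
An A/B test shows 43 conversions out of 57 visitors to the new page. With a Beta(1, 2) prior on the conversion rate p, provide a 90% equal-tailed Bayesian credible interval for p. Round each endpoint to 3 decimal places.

[0.636, 0.822]

Posterior: Beta(1+43, 2+14) = Beta(44, 16).
Equal-tailed 90% interval: the 0.05 and 0.95 quantiles of Beta(44, 16).
Posterior mean ≈ 0.733, SD ≈ 0.057; a Normal approximation gives roughly [0.640, 0.826].
Exact: F⁻¹(0.05) = 0.636; F⁻¹(0.95) = 0.822.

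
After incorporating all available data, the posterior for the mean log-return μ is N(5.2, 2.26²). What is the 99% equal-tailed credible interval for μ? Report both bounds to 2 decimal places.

The posterior is symmetric, so the 99% equal-tailed interval is μ = 5.2 ± z·2.26 with z = 2.576.
Half-width: 2.576 × 2.26 = 5.82.
5.2 − 5.82 = -0.62; 5.2 + 5.82 = 11.02.

[-0.62, 11.02]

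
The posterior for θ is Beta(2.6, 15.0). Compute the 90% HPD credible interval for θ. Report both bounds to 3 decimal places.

[0.021, 0.269]

The posterior is unimodal and skewed, so the HPD interval has equal density at both endpoints and is the shortest 90% interval.
Solving f(0.021) = f(0.269) with F(0.269) − F(0.021) = 0.90 gives [0.021, 0.269].
For comparison, the equal-tailed interval is [0.039, 0.303]; the HPD is narrower and shifted toward the mode.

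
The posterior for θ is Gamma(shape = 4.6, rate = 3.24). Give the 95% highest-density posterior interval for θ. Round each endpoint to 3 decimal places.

[0.309, 2.730]

The posterior is unimodal and skewed, so the HPD interval has equal density at both endpoints and is the shortest 95% interval.
Solving f(0.309) = f(2.730) with F(2.730) − F(0.309) = 0.95 gives [0.309, 2.730].
For comparison, the equal-tailed interval is [0.433, 2.981]; the HPD is narrower and shifted toward the mode.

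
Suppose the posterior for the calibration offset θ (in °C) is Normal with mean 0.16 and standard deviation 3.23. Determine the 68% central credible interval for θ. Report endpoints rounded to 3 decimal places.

The posterior is symmetric, so the 68% equal-tailed interval is θ = 0.16 ± z·3.23 with z = 0.994.
Half-width: 0.994 × 3.23 = 3.212.
0.16 − 3.212 = -3.052; 0.16 + 3.212 = 3.372.

[-3.052, 3.372]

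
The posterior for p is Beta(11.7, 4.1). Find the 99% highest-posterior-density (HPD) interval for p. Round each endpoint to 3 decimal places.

[0.449, 0.960]

The posterior is unimodal and skewed, so the HPD interval has equal density at both endpoints and is the shortest 99% interval.
Solving f(0.449) = f(0.960) with F(0.960) − F(0.449) = 0.99 gives [0.449, 0.960].
For comparison, the equal-tailed interval is [0.427, 0.948]; the HPD is narrower and shifted toward the mode.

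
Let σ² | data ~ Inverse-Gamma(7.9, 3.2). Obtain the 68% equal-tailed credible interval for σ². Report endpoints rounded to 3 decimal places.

Inverse-Gamma(7.9, 3.2) quantiles: F⁻¹(0.16) and F⁻¹(0.84).
Equivalently, 1/σ² ~ Gamma(7.9, rate = 3.2); invert its 0.84 and 0.16 quantiles.
Posterior mean ≈ 0.464, SD ≈ 0.191; a Normal approximation gives roughly [0.274, 0.654].
Exact: lower = 0.301; upper = 0.620.

[0.301, 0.620]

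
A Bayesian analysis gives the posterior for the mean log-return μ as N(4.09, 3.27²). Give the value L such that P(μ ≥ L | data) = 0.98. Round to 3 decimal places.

-2.626

Need L with P(μ ≥ L) = 0.98: L = 4.09 − z_{0.02}·3.27.
z = 2.054; L = 4.09 − 2.054 × 3.27 = -2.626.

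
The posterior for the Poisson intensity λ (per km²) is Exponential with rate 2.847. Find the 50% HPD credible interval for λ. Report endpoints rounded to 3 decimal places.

The exponential density is strictly decreasing on [0, ∞), so the HPD interval is anchored at 0: [0, q] with P(λ ≤ q) = 0.50.
q = −ln(1 − 0.50) / 2.847 = 0.6931 / 2.847 = 0.243.

[0.000, 0.243]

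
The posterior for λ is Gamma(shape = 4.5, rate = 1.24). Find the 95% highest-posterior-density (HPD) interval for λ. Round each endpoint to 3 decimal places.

[0.767, 7.013]

The posterior is unimodal and skewed, so the HPD interval has equal density at both endpoints and is the shortest 95% interval.
Solving f(0.767) = f(7.013) with F(7.013) − F(0.767) = 0.95 gives [0.767, 7.013].
For comparison, the equal-tailed interval is [1.089, 7.670]; the HPD is narrower and shifted toward the mode.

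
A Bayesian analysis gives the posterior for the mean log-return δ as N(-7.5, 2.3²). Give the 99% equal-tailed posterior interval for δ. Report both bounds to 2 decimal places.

[-13.42, -1.58]

The posterior is symmetric, so the 99% equal-tailed interval is δ = -7.5 ± z·2.3 with z = 2.576.
Half-width: 2.576 × 2.3 = 5.92.
-7.5 − 5.92 = -13.42; -7.5 + 5.92 = -1.58.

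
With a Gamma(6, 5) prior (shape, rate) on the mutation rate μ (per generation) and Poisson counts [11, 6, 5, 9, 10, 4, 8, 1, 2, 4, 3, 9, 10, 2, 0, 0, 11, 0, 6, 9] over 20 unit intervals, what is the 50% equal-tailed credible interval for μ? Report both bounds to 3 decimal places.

Posterior: Gamma(6+110, 5+20) = Gamma(116, 25) (shape, rate).
Equal-tailed 50% interval: Gamma(116, 25) quantiles at 0.25 and 0.75.
Posterior mean ≈ 4.640, SD ≈ 0.431; a Normal approximation gives roughly [4.349, 4.931].
Exact: lower = 4.343; upper = 4.923.

[4.343, 4.923]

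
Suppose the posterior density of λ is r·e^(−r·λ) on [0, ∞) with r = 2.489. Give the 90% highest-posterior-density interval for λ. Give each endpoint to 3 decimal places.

[0.000, 0.925]

The exponential density is strictly decreasing on [0, ∞), so the HPD interval is anchored at 0: [0, q] with P(λ ≤ q) = 0.90.
q = −ln(1 − 0.90) / 2.489 = 2.3026 / 2.489 = 0.925.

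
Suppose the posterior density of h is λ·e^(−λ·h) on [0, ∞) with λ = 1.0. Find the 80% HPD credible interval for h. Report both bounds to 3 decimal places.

The exponential density is strictly decreasing on [0, ∞), so the HPD interval is anchored at 0: [0, q] with P(h ≤ q) = 0.80.
q = −ln(1 − 0.80) / 1.0 = 1.6094 / 1.0 = 1.609.

[0.000, 1.609]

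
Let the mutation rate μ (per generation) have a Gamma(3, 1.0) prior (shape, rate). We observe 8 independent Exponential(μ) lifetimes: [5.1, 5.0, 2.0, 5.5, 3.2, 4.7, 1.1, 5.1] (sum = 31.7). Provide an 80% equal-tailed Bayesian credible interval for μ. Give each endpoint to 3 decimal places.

Posterior: Gamma(3+8, 1.0+31.7) = Gamma(11, 32.7) (shape, rate).
Equal-tailed 80% interval: Gamma(11, 32.7) quantiles at 0.1 and 0.9.
Posterior mean ≈ 0.336, SD ≈ 0.101; a Normal approximation gives roughly [0.206, 0.466].
Exact: lower = 0.215; upper = 0.471.

[0.215, 0.471]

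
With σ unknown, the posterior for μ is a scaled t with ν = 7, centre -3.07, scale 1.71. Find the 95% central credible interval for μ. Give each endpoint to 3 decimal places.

The t_7 distribution is symmetric; the 95% interval is -3.07 ± t·1.71 with t_{0.975,7} = 2.365.
Half-width: 2.365 × 1.71 = 4.044.
-3.07 − 4.044 = -7.114; -3.07 + 4.044 = 0.974.

[-7.114, 0.974]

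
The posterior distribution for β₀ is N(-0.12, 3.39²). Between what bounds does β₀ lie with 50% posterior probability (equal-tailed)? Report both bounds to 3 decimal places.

The posterior is symmetric, so the 50% equal-tailed interval is β₀ = -0.12 ± z·3.39 with z = 0.674.
Half-width: 0.674 × 3.39 = 2.287.
-0.12 − 2.287 = -2.407; -0.12 + 2.287 = 2.167.

[-2.407, 2.167]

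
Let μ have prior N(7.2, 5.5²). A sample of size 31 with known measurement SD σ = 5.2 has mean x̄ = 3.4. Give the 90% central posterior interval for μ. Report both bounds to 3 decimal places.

[1.992, 5.021]

Posterior precision = 1/5.5² + 31/5.2² = 0.0331 + 1.1464 = 1.1795, so posterior SD = 0.9208.
Posterior mean = (7.2/5.5² + 31·3.4/5.2²) / 1.1795 = 3.5065.
Interval: 3.5065 ± 1.645 × 0.9208 → [1.992, 5.021].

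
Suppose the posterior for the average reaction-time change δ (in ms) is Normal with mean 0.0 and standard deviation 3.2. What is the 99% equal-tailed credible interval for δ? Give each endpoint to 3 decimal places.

[-8.243, 8.243]

The posterior is symmetric, so the 99% equal-tailed interval is δ = 0.0 ± z·3.2 with z = 2.576.
Half-width: 2.576 × 3.2 = 8.243.
0.0 − 8.243 = -8.243; 0.0 + 8.243 = 8.243.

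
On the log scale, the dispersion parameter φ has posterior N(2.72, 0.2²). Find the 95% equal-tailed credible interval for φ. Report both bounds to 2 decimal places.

On the log scale the 95% interval is 2.72 ± 1.960 × 0.2 = [2.3280, 3.1120].
Exponentiate: [e^2.3280, e^3.1120] = [10.26, 22.47].

[10.26, 22.47]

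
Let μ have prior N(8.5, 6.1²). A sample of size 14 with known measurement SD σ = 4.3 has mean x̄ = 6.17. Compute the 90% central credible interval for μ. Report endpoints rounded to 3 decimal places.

[4.392, 8.107]

Posterior precision = 1/6.1² + 14/4.3² = 0.0269 + 0.7572 = 0.7840, so posterior SD = 1.1294.
Posterior mean = (8.5/6.1² + 14·6.17/4.3²) / 0.7840 = 6.2499.
Interval: 6.2499 ± 1.645 × 1.1294 → [4.392, 8.107].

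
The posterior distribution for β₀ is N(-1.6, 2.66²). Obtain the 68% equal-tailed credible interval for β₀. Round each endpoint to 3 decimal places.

The posterior is symmetric, so the 68% equal-tailed interval is β₀ = -1.6 ± z·2.66 with z = 0.994.
Half-width: 0.994 × 2.66 = 2.645.
-1.6 − 2.645 = -4.245; -1.6 + 2.645 = 1.045.

[-4.245, 1.045]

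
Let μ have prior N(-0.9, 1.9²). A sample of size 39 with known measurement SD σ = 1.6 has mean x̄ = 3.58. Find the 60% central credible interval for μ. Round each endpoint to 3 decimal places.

[3.286, 3.714]

Posterior precision = 1/1.9² + 39/1.6² = 0.2770 + 15.2344 = 15.5114, so posterior SD = 0.2539.
Posterior mean = (-0.9/1.9² + 39·3.58/1.6²) / 15.5114 = 3.5000.
Interval: 3.5000 ± 0.842 × 0.2539 → [3.286, 3.714].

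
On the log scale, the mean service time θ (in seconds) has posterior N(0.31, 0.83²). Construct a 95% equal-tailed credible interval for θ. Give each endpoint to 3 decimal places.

On the log scale the 95% interval is 0.31 ± 1.960 × 0.83 = [-1.3168, 1.9368].
Exponentiate: [e^-1.3168, e^1.9368] = [0.268, 6.936].

[0.268, 6.936]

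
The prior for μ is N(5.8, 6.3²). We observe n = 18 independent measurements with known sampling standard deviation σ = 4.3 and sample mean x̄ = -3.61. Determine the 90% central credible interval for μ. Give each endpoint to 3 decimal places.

Posterior precision = 1/6.3² + 18/4.3² = 0.0252 + 0.9735 = 0.9987, so posterior SD = 1.0007.
Posterior mean = (5.8/6.3² + 18·-3.61/4.3²) / 0.9987 = -3.3726.
Interval: -3.3726 ± 1.645 × 1.0007 → [-5.019, -1.727].

[-5.019, -1.727]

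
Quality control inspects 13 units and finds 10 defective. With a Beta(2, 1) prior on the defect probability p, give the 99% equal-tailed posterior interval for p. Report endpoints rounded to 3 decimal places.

[0.439, 0.951]

Posterior: Beta(2+10, 1+3) = Beta(12, 4).
Equal-tailed 99% interval: the 0.005 and 0.995 quantiles of Beta(12, 4).
Posterior mean ≈ 0.750, SD ≈ 0.105; a Normal approximation gives roughly [0.479, 1.021].
Exact: F⁻¹(0.005) = 0.439; F⁻¹(0.995) = 0.951.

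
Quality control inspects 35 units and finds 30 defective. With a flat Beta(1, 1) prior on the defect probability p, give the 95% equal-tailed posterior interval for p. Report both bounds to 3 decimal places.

[0.705, 0.936]

Posterior: Beta(1+30, 1+5) = Beta(31, 6).
Equal-tailed 95% interval: the 0.025 and 0.975 quantiles of Beta(31, 6).
Posterior mean ≈ 0.838, SD ≈ 0.060; a Normal approximation gives roughly [0.721, 0.955].
Exact: F⁻¹(0.025) = 0.705; F⁻¹(0.975) = 0.936.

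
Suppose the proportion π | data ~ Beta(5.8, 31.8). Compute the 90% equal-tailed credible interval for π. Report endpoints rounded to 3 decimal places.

Posterior: Beta(5.8, 31.8).
Equal-tailed 90% interval: the 0.05 and 0.95 quantiles of Beta(5.8, 31.8).
Posterior mean ≈ 0.154, SD ≈ 0.058; a Normal approximation gives roughly [0.059, 0.250].
Exact: F⁻¹(0.05) = 0.070; F⁻¹(0.95) = 0.259.

[0.070, 0.259]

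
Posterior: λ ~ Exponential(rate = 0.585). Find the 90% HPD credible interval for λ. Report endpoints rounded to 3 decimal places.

The exponential density is strictly decreasing on [0, ∞), so the HPD interval is anchored at 0: [0, q] with P(λ ≤ q) = 0.90.
q = −ln(1 − 0.90) / 0.585 = 2.3026 / 0.585 = 3.936.

[0.000, 3.936]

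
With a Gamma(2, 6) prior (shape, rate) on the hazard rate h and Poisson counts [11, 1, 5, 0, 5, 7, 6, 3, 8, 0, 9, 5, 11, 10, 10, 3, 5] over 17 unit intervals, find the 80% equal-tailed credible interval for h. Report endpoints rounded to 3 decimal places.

[3.841, 4.960]

Posterior: Gamma(2+99, 6+17) = Gamma(101, 23) (shape, rate).
Equal-tailed 80% interval: Gamma(101, 23) quantiles at 0.1 and 0.9.
Posterior mean ≈ 4.391, SD ≈ 0.437; a Normal approximation gives roughly [3.831, 4.951].
Exact: lower = 3.841; upper = 4.960.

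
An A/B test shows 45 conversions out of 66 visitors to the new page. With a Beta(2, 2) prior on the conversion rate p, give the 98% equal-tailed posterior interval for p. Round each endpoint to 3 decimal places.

[0.536, 0.793]

Posterior: Beta(2+45, 2+21) = Beta(47, 23).
Equal-tailed 98% interval: the 0.01 and 0.99 quantiles of Beta(47, 23).
Posterior mean ≈ 0.671, SD ≈ 0.056; a Normal approximation gives roughly [0.542, 0.801].
Exact: F⁻¹(0.01) = 0.536; F⁻¹(0.99) = 0.793.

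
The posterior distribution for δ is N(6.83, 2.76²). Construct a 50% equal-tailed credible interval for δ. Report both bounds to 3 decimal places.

The posterior is symmetric, so the 50% equal-tailed interval is δ = 6.83 ± z·2.76 with z = 0.674.
Half-width: 0.674 × 2.76 = 1.862.
6.83 − 1.862 = 4.968; 6.83 + 1.862 = 8.692.

[4.968, 8.692]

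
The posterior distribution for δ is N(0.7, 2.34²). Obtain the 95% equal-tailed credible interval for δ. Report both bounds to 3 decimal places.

[-3.886, 5.286]

The posterior is symmetric, so the 95% equal-tailed interval is δ = 0.7 ± z·2.34 with z = 1.960.
Half-width: 1.960 × 2.34 = 4.586.
0.7 − 4.586 = -3.886; 0.7 + 4.586 = 5.286.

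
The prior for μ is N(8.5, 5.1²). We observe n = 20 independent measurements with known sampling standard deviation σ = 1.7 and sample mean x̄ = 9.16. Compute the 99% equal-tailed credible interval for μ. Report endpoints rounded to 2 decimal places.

Posterior precision = 1/5.1² + 20/1.7² = 0.0384 + 6.9204 = 6.9589, so posterior SD = 0.3791.
Posterior mean = (8.5/5.1² + 20·9.16/1.7²) / 6.9589 = 9.1564.
Interval: 9.1564 ± 2.576 × 0.3791 → [8.18, 10.13].

[8.18, 10.13]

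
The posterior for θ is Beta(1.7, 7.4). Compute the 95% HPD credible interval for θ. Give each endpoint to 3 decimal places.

[0.003, 0.425]

The posterior is unimodal and skewed, so the HPD interval has equal density at both endpoints and is the shortest 95% interval.
Solving f(0.003) = f(0.425) with F(0.425) − F(0.003) = 0.95 gives [0.003, 0.425].
For comparison, the equal-tailed interval is [0.020, 0.479]; the HPD is narrower and shifted toward the mode.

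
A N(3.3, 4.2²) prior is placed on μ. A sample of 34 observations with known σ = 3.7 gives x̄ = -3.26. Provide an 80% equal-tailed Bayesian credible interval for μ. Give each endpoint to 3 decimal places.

[-3.918, -2.310]

Posterior precision = 1/4.2² + 34/3.7² = 0.0567 + 2.4836 = 2.5403, so posterior SD = 0.6274.
Posterior mean = (3.3/4.2² + 34·-3.26/3.7²) / 2.5403 = -3.1136.
Interval: -3.1136 ± 1.282 × 0.6274 → [-3.918, -2.310].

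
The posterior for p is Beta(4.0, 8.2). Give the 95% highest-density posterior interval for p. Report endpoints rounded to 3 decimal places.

The posterior is unimodal and skewed, so the HPD interval has equal density at both endpoints and is the shortest 95% interval.
Solving f(0.091) = f(0.580) with F(0.580) − F(0.091) = 0.95 gives [0.091, 0.580].
For comparison, the equal-tailed interval is [0.107, 0.602]; the HPD is narrower and shifted toward the mode.

[0.091, 0.580]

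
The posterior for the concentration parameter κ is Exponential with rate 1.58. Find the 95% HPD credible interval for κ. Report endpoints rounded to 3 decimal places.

The exponential density is strictly decreasing on [0, ∞), so the HPD interval is anchored at 0: [0, q] with P(κ ≤ q) = 0.95.
q = −ln(1 − 0.95) / 1.58 = 2.9957 / 1.58 = 1.896.

[0.000, 1.896]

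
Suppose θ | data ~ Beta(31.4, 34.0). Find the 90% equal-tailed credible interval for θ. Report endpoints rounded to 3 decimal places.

[0.380, 0.581]

Posterior: Beta(31.4, 34.0).
Equal-tailed 90% interval: the 0.05 and 0.95 quantiles of Beta(31.4, 34.0).
Posterior mean ≈ 0.480, SD ≈ 0.061; a Normal approximation gives roughly [0.379, 0.581].
Exact: F⁻¹(0.05) = 0.380; F⁻¹(0.95) = 0.581.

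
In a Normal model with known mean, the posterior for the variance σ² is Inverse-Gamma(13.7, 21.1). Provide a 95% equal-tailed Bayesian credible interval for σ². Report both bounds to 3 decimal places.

Inverse-Gamma(13.7, 21.1) quantiles: F⁻¹(0.025) and F⁻¹(0.975).
Equivalently, 1/σ² ~ Gamma(13.7, rate = 21.1); invert its 0.975 and 0.025 quantiles.
Posterior mean ≈ 1.661, SD ≈ 0.486; a Normal approximation gives roughly [0.709, 2.613].
Exact: lower = 0.966; upper = 2.839.

[0.966, 2.839]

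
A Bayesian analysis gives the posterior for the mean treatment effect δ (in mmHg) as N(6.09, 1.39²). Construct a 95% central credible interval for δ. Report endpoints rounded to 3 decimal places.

[3.366, 8.814]

The posterior is symmetric, so the 95% equal-tailed interval is δ = 6.09 ± z·1.39 with z = 1.960.
Half-width: 1.960 × 1.39 = 2.724.
6.09 − 2.724 = 3.366; 6.09 + 2.724 = 8.814.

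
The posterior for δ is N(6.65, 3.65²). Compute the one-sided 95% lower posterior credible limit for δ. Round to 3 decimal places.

0.646

Need L with P(δ ≥ L) = 0.95: L = 6.65 − z_{0.05}·3.65.
z = 1.645; L = 6.65 − 1.645 × 3.65 = 0.646.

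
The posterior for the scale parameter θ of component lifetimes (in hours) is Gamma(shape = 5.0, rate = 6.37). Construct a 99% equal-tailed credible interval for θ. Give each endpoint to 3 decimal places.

Posterior: Gamma(shape 5.0, rate 6.37).
Equal-tailed 99% interval: Gamma(5.0, 6.37) quantiles at 0.005 and 0.995.
Posterior mean ≈ 0.785, SD ≈ 0.351; a Normal approximation gives roughly [-0.119, 1.689].
Exact: lower = 0.169; upper = 1.977.

[0.169, 1.977]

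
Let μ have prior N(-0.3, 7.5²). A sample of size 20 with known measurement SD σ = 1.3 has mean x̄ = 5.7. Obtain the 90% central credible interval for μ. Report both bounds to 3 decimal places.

[5.213, 6.169]

Posterior precision = 1/7.5² + 20/1.3² = 0.0178 + 11.8343 = 11.8521, so posterior SD = 0.2905.
Posterior mean = (-0.3/7.5² + 20·5.7/1.3²) / 11.8521 = 5.6910.
Interval: 5.6910 ± 1.645 × 0.2905 → [5.213, 6.169].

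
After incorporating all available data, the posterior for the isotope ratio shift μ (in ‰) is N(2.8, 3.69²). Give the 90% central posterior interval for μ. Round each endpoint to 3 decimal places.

[-3.270, 8.870]

The posterior is symmetric, so the 90% equal-tailed interval is μ = 2.8 ± z·3.69 with z = 1.645.
Half-width: 1.645 × 3.69 = 6.070.
2.8 − 6.070 = -3.270; 2.8 + 6.070 = 8.870.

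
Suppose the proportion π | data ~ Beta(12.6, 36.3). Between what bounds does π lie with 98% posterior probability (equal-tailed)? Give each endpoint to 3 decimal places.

[0.130, 0.414]

Posterior: Beta(12.6, 36.3).
Equal-tailed 98% interval: the 0.01 and 0.99 quantiles of Beta(12.6, 36.3).
Posterior mean ≈ 0.258, SD ≈ 0.062; a Normal approximation gives roughly [0.114, 0.402].
Exact: F⁻¹(0.01) = 0.130; F⁻¹(0.99) = 0.414.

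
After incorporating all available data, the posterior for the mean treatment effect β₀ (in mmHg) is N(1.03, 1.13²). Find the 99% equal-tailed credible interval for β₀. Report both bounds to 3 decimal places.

[-1.881, 3.941]

The posterior is symmetric, so the 99% equal-tailed interval is β₀ = 1.03 ± z·1.13 with z = 2.576.
Half-width: 2.576 × 1.13 = 2.911.
1.03 − 2.911 = -1.881; 1.03 + 2.911 = 3.941.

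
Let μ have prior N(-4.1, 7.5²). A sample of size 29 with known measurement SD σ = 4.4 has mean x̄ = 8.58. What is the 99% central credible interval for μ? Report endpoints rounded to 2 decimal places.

Posterior precision = 1/7.5² + 29/4.4² = 0.0178 + 1.4979 = 1.5157, so posterior SD = 0.8123.
Posterior mean = (-4.1/7.5² + 29·8.58/4.4²) / 1.5157 = 8.4313.
Interval: 8.4313 ± 2.576 × 0.8123 → [6.34, 10.52].

[6.34, 10.52]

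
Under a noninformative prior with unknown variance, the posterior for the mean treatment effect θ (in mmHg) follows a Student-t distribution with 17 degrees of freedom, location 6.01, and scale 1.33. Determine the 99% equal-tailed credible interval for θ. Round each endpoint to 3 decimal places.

The t_17 distribution is symmetric; the 99% interval is 6.01 ± t·1.33 with t_{0.995,17} = 2.898.
Half-width: 2.898 × 1.33 = 3.855.
6.01 − 3.855 = 2.155; 6.01 + 3.855 = 9.865.

[2.155, 9.865]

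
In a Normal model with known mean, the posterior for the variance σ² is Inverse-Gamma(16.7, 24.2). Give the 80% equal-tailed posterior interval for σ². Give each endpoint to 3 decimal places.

Inverse-Gamma(16.7, 24.2) quantiles: F⁻¹(0.1) and F⁻¹(0.9).
Equivalently, 1/σ² ~ Gamma(16.7, rate = 24.2); invert its 0.9 and 0.1 quantiles.
Posterior mean ≈ 1.541, SD ≈ 0.402; a Normal approximation gives roughly [1.026, 2.057].
Exact: lower = 1.095; upper = 2.064.

[1.095, 2.064]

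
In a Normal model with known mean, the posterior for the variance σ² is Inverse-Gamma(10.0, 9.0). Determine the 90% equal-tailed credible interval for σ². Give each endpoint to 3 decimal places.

Inverse-Gamma(10.0, 9.0) quantiles: F⁻¹(0.05) and F⁻¹(0.95).
Equivalently, 1/σ² ~ Gamma(10.0, rate = 9.0); invert its 0.95 and 0.05 quantiles.
Posterior mean ≈ 1.000, SD ≈ 0.354; a Normal approximation gives roughly [0.418, 1.582].
Exact: lower = 0.573; upper = 1.659.

[0.573, 1.659]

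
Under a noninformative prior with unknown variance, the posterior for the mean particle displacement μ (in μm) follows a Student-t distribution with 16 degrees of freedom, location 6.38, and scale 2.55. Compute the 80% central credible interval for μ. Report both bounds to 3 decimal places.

[2.971, 9.789]

The t_16 distribution is symmetric; the 80% interval is 6.38 ± t·2.55 with t_{0.9,16} = 1.337.
Half-width: 1.337 × 2.55 = 3.409.
6.38 − 3.409 = 2.971; 6.38 + 3.409 = 9.789.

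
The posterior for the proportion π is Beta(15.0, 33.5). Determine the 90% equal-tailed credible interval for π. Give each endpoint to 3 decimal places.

[0.206, 0.422]

Posterior: Beta(15.0, 33.5).
Equal-tailed 90% interval: the 0.05 and 0.95 quantiles of Beta(15.0, 33.5).
Posterior mean ≈ 0.309, SD ≈ 0.066; a Normal approximation gives roughly [0.201, 0.417].
Exact: F⁻¹(0.05) = 0.206; F⁻¹(0.95) = 0.422.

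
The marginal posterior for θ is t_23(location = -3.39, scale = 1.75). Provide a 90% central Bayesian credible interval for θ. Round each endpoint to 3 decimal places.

[-6.389, -0.391]

The t_23 distribution is symmetric; the 90% interval is -3.39 ± t·1.75 with t_{0.95,23} = 1.714.
Half-width: 1.714 × 1.75 = 2.999.
-3.39 − 2.999 = -6.389; -3.39 + 2.999 = -0.391.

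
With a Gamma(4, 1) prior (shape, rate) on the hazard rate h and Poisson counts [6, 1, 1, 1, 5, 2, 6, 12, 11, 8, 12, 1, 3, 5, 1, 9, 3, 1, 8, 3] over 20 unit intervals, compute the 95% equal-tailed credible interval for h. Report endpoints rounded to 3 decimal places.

Posterior: Gamma(4+99, 1+20) = Gamma(103, 21) (shape, rate).
Equal-tailed 95% interval: Gamma(103, 21) quantiles at 0.025 and 0.975.
Posterior mean ≈ 4.905, SD ≈ 0.483; a Normal approximation gives roughly [3.958, 5.852].
Exact: lower = 4.003; upper = 5.896.

[4.003, 5.896]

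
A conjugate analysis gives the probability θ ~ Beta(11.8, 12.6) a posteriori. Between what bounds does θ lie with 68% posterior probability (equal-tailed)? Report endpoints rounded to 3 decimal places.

[0.383, 0.584]

Posterior: Beta(11.8, 12.6).
Equal-tailed 68% interval: the 0.16 and 0.84 quantiles of Beta(11.8, 12.6).
Posterior mean ≈ 0.484, SD ≈ 0.099; a Normal approximation gives roughly [0.385, 0.582].
Exact: F⁻¹(0.16) = 0.383; F⁻¹(0.84) = 0.584.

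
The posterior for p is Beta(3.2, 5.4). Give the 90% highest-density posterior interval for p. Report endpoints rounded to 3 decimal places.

[0.114, 0.621]

The posterior is unimodal and skewed, so the HPD interval has equal density at both endpoints and is the shortest 90% interval.
Solving f(0.114) = f(0.621) with F(0.621) − F(0.114) = 0.90 gives [0.114, 0.621].
For comparison, the equal-tailed interval is [0.134, 0.646]; the HPD is narrower and shifted toward the mode.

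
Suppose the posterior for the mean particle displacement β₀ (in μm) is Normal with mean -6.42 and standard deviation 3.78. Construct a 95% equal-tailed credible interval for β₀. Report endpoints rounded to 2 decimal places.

The posterior is symmetric, so the 95% equal-tailed interval is β₀ = -6.42 ± z·3.78 with z = 1.960.
Half-width: 1.960 × 3.78 = 7.41.
-6.42 − 7.41 = -13.83; -6.42 + 7.41 = 0.99.

[-13.83, 0.99]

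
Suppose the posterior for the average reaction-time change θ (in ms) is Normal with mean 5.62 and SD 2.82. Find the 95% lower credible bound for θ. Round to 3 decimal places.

0.982

Need L with P(θ ≥ L) = 0.95: L = 5.62 − z_{0.05}·2.82.
z = 1.645; L = 5.62 − 1.645 × 2.82 = 0.982.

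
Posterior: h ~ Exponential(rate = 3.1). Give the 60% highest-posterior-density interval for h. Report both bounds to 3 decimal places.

The exponential density is strictly decreasing on [0, ∞), so the HPD interval is anchored at 0: [0, q] with P(h ≤ q) = 0.60.
q = −ln(1 − 0.60) / 3.1 = 0.9163 / 3.1 = 0.296.

[0.000, 0.296]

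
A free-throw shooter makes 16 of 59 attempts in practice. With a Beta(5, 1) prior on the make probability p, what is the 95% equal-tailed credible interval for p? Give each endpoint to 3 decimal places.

[0.216, 0.441]

Posterior: Beta(5+16, 1+43) = Beta(21, 44).
Equal-tailed 95% interval: the 0.025 and 0.975 quantiles of Beta(21, 44).
Posterior mean ≈ 0.323, SD ≈ 0.058; a Normal approximation gives roughly [0.210, 0.436].
Exact: F⁻¹(0.025) = 0.216; F⁻¹(0.975) = 0.441.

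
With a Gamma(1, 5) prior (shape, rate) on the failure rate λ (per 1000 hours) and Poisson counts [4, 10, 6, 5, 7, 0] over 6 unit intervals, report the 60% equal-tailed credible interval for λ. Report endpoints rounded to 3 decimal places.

Posterior: Gamma(1+32, 5+6) = Gamma(33, 11) (shape, rate).
Equal-tailed 60% interval: Gamma(33, 11) quantiles at 0.2 and 0.8.
Posterior mean ≈ 3.000, SD ≈ 0.522; a Normal approximation gives roughly [2.560, 3.440].
Exact: lower = 2.554; upper = 3.428.

[2.554, 3.428]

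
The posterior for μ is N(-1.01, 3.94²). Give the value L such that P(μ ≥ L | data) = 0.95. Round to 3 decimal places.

Need L with P(μ ≥ L) = 0.95: L = -1.01 − z_{0.05}·3.94.
z = 1.645; L = -1.01 − 1.645 × 3.94 = -7.491.

-7.491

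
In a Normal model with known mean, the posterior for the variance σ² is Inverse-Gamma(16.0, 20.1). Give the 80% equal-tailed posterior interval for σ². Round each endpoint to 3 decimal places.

Inverse-Gamma(16.0, 20.1) quantiles: F⁻¹(0.1) and F⁻¹(0.9).
Equivalently, 1/σ² ~ Gamma(16.0, rate = 20.1); invert its 0.9 and 0.1 quantiles.
Posterior mean ≈ 1.340, SD ≈ 0.358; a Normal approximation gives roughly [0.881, 1.799].
Exact: lower = 0.944; upper = 1.805.

[0.944, 1.805]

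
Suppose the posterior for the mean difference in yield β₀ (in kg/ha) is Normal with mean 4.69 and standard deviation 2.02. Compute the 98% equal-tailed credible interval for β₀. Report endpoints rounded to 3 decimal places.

[-0.009, 9.389]

The posterior is symmetric, so the 98% equal-tailed interval is β₀ = 4.69 ± z·2.02 with z = 2.326.
Half-width: 2.326 × 2.02 = 4.699.
4.69 − 4.699 = -0.009; 4.69 + 4.699 = 9.389.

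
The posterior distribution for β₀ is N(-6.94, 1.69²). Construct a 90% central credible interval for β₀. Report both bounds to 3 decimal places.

[-9.720, -4.160]

The posterior is symmetric, so the 90% equal-tailed interval is β₀ = -6.94 ± z·1.69 with z = 1.645.
Half-width: 1.645 × 1.69 = 2.780.
-6.94 − 2.780 = -9.720; -6.94 + 2.780 = -4.160.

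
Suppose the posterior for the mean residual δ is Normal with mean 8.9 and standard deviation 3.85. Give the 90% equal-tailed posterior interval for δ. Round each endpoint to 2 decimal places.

The posterior is symmetric, so the 90% equal-tailed interval is δ = 8.9 ± z·3.85 with z = 1.645.
Half-width: 1.645 × 3.85 = 6.33.
8.9 − 6.33 = 2.57; 8.9 + 6.33 = 15.23.

[2.57, 15.23]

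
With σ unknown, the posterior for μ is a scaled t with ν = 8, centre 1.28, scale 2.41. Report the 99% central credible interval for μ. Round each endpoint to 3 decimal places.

[-6.806, 9.366]

The t_8 distribution is symmetric; the 99% interval is 1.28 ± t·2.41 with t_{0.995,8} = 3.355.
Half-width: 3.355 × 2.41 = 8.086.
1.28 − 8.086 = -6.806; 1.28 + 8.086 = 9.366.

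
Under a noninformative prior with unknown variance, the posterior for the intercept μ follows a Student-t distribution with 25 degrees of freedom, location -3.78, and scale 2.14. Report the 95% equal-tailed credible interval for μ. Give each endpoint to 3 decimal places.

[-8.187, 0.627]

The t_25 distribution is symmetric; the 95% interval is -3.78 ± t·2.14 with t_{0.975,25} = 2.060.
Half-width: 2.060 × 2.14 = 4.407.
-3.78 − 4.407 = -8.187; -3.78 + 4.407 = 0.627.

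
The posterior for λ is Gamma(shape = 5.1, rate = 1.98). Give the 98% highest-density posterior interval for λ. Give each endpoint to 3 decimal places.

The posterior is unimodal and skewed, so the HPD interval has equal density at both endpoints and is the shortest 98% interval.
Solving f(0.485) = f(5.523) with F(5.523) − F(0.485) = 0.98 gives [0.485, 5.523].
For comparison, the equal-tailed interval is [0.671, 5.938]; the HPD is narrower and shifted toward the mode.

[0.485, 5.523]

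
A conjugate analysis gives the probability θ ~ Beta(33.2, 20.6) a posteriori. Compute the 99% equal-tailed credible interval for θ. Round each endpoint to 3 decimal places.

Posterior: Beta(33.2, 20.6).
Equal-tailed 99% interval: the 0.005 and 0.995 quantiles of Beta(33.2, 20.6).
Posterior mean ≈ 0.617, SD ≈ 0.066; a Normal approximation gives roughly [0.448, 0.786].
Exact: F⁻¹(0.005) = 0.443; F⁻¹(0.995) = 0.775.

[0.443, 0.775]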